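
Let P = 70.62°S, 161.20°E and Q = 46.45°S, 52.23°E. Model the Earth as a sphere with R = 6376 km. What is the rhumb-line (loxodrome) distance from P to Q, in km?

6593 km

Rhumb course C = atan2(Δλ, Δψ) with Δψ = ln[tan(π/4+φ₂/2)/tan(π/4+φ₁/2)] = +0.8499, Δλ = -1.9019 → C = 294.08°
d = R·|Δφ| / |cos C| = 6376·0.42185 / 0.40799 = 6593 km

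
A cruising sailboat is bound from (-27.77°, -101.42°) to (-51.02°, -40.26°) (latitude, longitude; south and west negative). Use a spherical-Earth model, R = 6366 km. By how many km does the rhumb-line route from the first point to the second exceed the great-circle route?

120 km

Great circle: cos σ = sin φ₁ sin φ₂ + cos φ₁ cos φ₂ cos Δλ,  σ = 0.8884 rad → d_gc = 5655.4 km
Rhumb line: Δψ = -0.5338, q = Δφ/Δψ = 0.7602, d_rh = R√(Δφ²+q²Δλ²) = 5775.4 km
Excess = 5775.4 − 5655.4 = 120.0 ≈ 120 km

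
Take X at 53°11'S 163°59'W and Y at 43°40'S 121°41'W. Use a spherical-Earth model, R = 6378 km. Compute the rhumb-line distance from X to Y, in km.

3287 km

Rhumb course C = atan2(Δλ, Δψ) with Δψ = ln[tan(π/4+φ₂/2)/tan(π/4+φ₁/2)] = +0.2513, Δλ = +0.7383 → C = 71.20°
d = R·|Δφ| / |cos C| = 6378·0.16610 / 0.32226 = 3287 km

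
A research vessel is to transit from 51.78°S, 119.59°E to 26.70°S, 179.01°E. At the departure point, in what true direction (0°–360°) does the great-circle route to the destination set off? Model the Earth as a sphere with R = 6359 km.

N = sin Δλ·cos φ₂ = +0.7691;  D = cos φ₁ sin φ₂ − sin φ₁ cos φ₂ cos Δλ = +0.0791
initial course = atan2(N, D) = 84.13°

84.1°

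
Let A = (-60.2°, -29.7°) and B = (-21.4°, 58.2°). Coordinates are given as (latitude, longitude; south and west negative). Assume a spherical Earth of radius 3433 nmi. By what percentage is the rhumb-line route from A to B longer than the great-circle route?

5.2%

Great circle: σ = 1.2307 rad → d_gc = Rσ = 4225.0 nmi
Rhumb: Δφ = +0.6772, Δλ = +1.5341, Δψ = +0.9415, q = Δφ/Δψ = 0.7193 → d_rh = R√(Δφ²+q²Δλ²) = 4444.8 nmi
Excess = (4444.8 − 4225.0) / 4225.0 = 219.8 / 4225.0 = 5.20% ≈ 5.2%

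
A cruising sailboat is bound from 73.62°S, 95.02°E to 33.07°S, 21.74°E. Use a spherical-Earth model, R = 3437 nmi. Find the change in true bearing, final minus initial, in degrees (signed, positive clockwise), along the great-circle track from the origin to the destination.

Initial bearing θ₁ = atan2(sin Δλ cos φ₂, cos φ₁ sin φ₂ − sin φ₁ cos φ₂ cos Δλ) = 275.51°
Final bearing θ₂ = (initial bearing from the destination back to the start) + 180° = 340.43°
Δθ = θ₂ − θ₁ = +64.9°

+64.9°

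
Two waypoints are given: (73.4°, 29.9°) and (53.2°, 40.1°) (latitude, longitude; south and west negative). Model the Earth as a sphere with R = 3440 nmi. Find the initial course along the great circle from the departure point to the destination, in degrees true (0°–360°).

162.5°

N = sin Δλ·cos φ₂ = +0.1061;  D = cos φ₁ sin φ₂ − sin φ₁ cos φ₂ cos Δλ = -0.3362
initial course = atan2(N, D) = 162.49°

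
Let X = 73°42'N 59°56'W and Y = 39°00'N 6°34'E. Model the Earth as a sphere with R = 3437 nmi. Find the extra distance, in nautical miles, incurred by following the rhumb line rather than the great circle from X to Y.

Great circle: cos σ = sin φ₁ sin φ₂ + cos φ₁ cos φ₂ cos Δλ,  σ = 0.8079 rad → d_gc = 2776.8 nmi
Rhumb line: Δψ = -1.2031, q = Δφ/Δψ = 0.5034, d_rh = R√(Δφ²+q²Δλ²) = 2892.2 nmi
Excess = 2892.2 − 2776.8 = 115.4 ≈ 115 nmi

115 nmi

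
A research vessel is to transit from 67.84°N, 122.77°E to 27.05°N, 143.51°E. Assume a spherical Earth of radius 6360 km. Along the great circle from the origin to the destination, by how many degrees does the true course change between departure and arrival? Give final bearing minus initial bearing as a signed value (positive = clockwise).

+16.4°

At departure: θ₁ = atan2(sin Δλ cos φ₂, cos φ₁ sin φ₂ − sin φ₁ cos φ₂ cos Δλ) = 152.26°
At arrival: θ₂ = atan2(sin Δλ cos φ₁, −cos φ₂ sin φ₁ + sin φ₂ cos φ₁ cos Δλ) = 168.63°
Δθ = θ₂ − θ₁ = +16.4°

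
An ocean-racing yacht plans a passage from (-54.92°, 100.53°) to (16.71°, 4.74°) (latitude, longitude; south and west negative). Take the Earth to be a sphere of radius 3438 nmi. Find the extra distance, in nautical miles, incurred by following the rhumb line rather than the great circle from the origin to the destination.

151 nmi

Great circle: cos σ = sin φ₁ sin φ₂ + cos φ₁ cos φ₂ cos Δλ,  σ = 1.8659 rad → d_gc = 6414.9 nmi
Rhumb line: Δψ = +1.4477, q = Δφ/Δψ = 0.8636, d_rh = R√(Δφ²+q²Δλ²) = 6566.0 nmi
Excess = 6566.0 − 6414.9 = 151.1 ≈ 151 nmi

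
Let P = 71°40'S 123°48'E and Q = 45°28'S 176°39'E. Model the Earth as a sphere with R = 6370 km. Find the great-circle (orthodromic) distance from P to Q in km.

3993 km

cos σ = sin φ₁ sin φ₂ + cos φ₁ cos φ₂ cos Δλ
      = sin(-71.67°)sin(-45.47°) + cos(-71.67°)cos(-45.47°)cos(52.85°) = 0.8099
σ = 35.916° → d = Rσ = 6370·0.62685 = 3993 km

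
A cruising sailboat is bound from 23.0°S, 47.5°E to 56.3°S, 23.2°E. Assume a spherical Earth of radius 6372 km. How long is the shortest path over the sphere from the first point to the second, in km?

Haversine: a = sin²(Δφ/2)+cos φ₁ cos φ₂ sin²(Δλ/2) = 0.10472;  σ = 2·atan2(√a,√(1−a))
σ = 37.762° → d = Rσ = 6372·0.65908 = 4200 km

4200 km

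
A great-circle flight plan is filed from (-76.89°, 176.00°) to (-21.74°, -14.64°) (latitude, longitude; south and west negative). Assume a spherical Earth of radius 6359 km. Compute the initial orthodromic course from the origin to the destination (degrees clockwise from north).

N = sin Δλ·cos φ₂ = +0.1715;  D = cos φ₁ sin φ₂ − sin φ₁ cos φ₂ cos Δλ = -0.9731
initial course = atan2(N, D) = 170.00°

170.0°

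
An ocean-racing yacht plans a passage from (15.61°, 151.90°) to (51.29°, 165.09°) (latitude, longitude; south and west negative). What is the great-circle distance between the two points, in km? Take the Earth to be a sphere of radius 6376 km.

cos σ = sin φ₁ sin φ₂ + cos φ₁ cos φ₂ cos Δλ
      = sin(15.61°)sin(51.29°) + cos(15.61°)cos(51.29°)cos(13.19°) = 0.7964
σ = 37.213° → d = Rσ = 6376·0.64948 = 4141 km

4141 km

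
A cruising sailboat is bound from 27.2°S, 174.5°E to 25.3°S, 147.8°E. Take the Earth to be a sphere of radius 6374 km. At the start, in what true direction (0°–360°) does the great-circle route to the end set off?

θ = atan2( sin Δλ·cos φ₂ ,  cos φ₁ sin φ₂ − sin φ₁ cos φ₂ cos Δλ )
  = atan2(-0.4062, -0.0109) = 268.46°

268.5°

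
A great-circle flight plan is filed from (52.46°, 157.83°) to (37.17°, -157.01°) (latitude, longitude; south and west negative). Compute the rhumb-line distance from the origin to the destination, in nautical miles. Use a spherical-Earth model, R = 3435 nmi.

2113 nmi

Rhumb course C = atan2(Δλ, Δψ) with Δψ = ln[tan(π/4+φ₂/2)/tan(π/4+φ₁/2)] = -0.3796, Δλ = +0.7882 → C = 115.71°
d = R·|Δφ| / |cos C| = 3435·0.26686 / 0.43387 = 2113 nmi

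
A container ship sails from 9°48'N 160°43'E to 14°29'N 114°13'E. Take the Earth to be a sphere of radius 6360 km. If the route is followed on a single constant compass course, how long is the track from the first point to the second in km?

Rhumb course C = atan2(Δλ, Δψ) with Δψ = ln[tan(π/4+φ₂/2)/tan(π/4+φ₁/2)] = +0.0836, Δλ = -0.8116 → C = 275.88°
d = R·|Δφ| / |cos C| = 6360·0.08174 / 0.10251 = 5071 km

5071 km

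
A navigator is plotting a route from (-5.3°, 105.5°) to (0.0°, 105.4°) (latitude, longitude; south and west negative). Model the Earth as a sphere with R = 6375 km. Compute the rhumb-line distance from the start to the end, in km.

Δψ = ln[tan(π/4+φ₂/2)/tan(π/4+φ₁/2)] = +0.0926;  Δφ = +0.0925 rad,  Δλ = -0.0017 rad
q = Δφ/Δψ = 0.9986
d = R·√(Δφ² + q²Δλ²) = 6375·0.09252 = 590 km

590 km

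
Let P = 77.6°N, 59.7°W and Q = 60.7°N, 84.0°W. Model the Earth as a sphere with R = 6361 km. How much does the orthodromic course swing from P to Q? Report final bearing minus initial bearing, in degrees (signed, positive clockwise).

-23.0°

At departure: θ₁ = atan2(sin Δλ cos φ₂, cos φ₁ sin φ₂ − sin φ₁ cos φ₂ cos Δλ) = 219.04°
At arrival: θ₂ = atan2(sin Δλ cos φ₁, −cos φ₂ sin φ₁ + sin φ₂ cos φ₁ cos Δλ) = 196.04°
Δθ = θ₂ − θ₁ = -23.0°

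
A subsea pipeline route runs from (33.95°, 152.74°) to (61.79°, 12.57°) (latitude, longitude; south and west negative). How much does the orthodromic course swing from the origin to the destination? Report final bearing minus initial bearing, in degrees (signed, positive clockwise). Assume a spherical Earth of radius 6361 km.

-129.3°

Initial bearing θ₁ = atan2(sin Δλ cos φ₂, cos φ₁ sin φ₂ − sin φ₁ cos φ₂ cos Δλ) = 342.03°
Final bearing θ₂ = (initial bearing from the destination back to the start) + 180° = 212.77°
Δθ = θ₂ − θ₁ = -129.3°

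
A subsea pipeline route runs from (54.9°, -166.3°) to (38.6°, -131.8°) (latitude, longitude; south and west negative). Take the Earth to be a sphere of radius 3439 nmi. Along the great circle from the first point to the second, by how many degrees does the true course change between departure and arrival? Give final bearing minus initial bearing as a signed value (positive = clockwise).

At departure: θ₁ = atan2(sin Δλ cos φ₂, cos φ₁ sin φ₂ − sin φ₁ cos φ₂ cos Δλ) = 110.81°
At arrival: θ₂ = atan2(sin Δλ cos φ₁, −cos φ₂ sin φ₁ + sin φ₂ cos φ₁ cos Δλ) = 136.55°
Δθ = θ₂ − θ₁ = +25.7°

+25.7°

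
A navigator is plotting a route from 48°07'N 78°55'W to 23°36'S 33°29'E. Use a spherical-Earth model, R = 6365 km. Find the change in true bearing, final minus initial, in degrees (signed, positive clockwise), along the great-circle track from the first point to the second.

+42.7°

Initial bearing θ₁ = atan2(sin Δλ cos φ₂, cos φ₁ sin φ₂ − sin φ₁ cos φ₂ cos Δλ) = 90.49°
Final bearing θ₂ = (initial bearing from the destination back to the start) + 180° = 133.24°
Δθ = θ₂ − θ₁ = +42.7°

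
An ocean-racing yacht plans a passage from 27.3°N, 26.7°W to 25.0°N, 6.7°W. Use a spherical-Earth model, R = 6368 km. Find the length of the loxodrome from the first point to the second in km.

Rhumb course C = atan2(Δλ, Δψ) with Δψ = ln[tan(π/4+φ₂/2)/tan(π/4+φ₁/2)] = -0.0447, Δλ = +0.3491 → C = 97.30°
d = R·|Δφ| / |cos C| = 6368·0.04014 / 0.12709 = 2011 km

2011 km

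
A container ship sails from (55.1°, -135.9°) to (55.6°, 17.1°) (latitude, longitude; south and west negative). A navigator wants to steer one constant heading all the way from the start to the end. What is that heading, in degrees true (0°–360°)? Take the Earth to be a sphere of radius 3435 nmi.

Meridional parts: M(φ₁)=+1.1573, M(φ₂)=+1.1726 → ΔM = +0.0153;  Δλ = +2.6704 rad
tan C = Δλ / ΔM = +173.9771 → C = 89.67°

89.7°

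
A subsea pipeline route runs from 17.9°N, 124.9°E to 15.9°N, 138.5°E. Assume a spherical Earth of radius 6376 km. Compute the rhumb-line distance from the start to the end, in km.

Δψ = ln[tan(π/4+φ₂/2)/tan(π/4+φ₁/2)] = -0.0365;  Δφ = -0.0349 rad,  Δλ = +0.2374 rad
q = Δφ/Δψ = 0.9568
d = R·√(Δφ² + q²Δλ²) = 6376·0.22977 = 1465 km

1465 km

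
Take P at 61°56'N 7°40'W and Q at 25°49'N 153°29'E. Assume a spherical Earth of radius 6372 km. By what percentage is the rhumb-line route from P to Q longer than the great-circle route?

27.8%

Great circle: σ = 1.5873 rad → d_gc = Rσ = 10114.5 km
Rhumb: Δφ = -0.6304, Δλ = +2.8126, Δψ = -0.9199, q = Δφ/Δψ = 0.6853 → d_rh = R√(Δφ²+q²Δλ²) = 12921.6 km
Excess = (12921.6 − 10114.5) / 10114.5 = 2807.1 / 10114.5 = 27.753% ≈ 27.8%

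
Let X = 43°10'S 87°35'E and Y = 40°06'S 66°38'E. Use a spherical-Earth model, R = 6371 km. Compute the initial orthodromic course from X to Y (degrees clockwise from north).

274.0°

θ = atan2( sin Δλ·cos φ₂ ,  cos φ₁ sin φ₂ − sin φ₁ cos φ₂ cos Δλ )
  = atan2(-0.2735, +0.0189) = 273.95°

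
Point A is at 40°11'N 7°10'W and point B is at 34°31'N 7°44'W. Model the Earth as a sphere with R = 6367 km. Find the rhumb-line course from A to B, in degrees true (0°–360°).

184.5°

Meridional parts: M(φ₁)=+0.7671, M(φ₂)=+0.6426 → ΔM = -0.1245;  Δλ = -0.0099 rad
tan C = Δλ / ΔM = +0.0794 → C = 184.54°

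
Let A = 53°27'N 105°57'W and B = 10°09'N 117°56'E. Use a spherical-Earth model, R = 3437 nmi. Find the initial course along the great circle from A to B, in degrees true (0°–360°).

314.7°

θ = atan2( sin Δλ·cos φ₂ ,  cos φ₁ sin φ₂ − sin φ₁ cos φ₂ cos Δλ )
  = atan2(-0.6823, +0.6749) = 314.69°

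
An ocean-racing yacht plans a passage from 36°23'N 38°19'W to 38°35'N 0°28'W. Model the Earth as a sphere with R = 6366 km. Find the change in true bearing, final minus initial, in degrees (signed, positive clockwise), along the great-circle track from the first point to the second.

+23.6°

At departure: θ₁ = atan2(sin Δλ cos φ₂, cos φ₁ sin φ₂ − sin φ₁ cos φ₂ cos Δλ) = 74.18°
At arrival: θ₂ = atan2(sin Δλ cos φ₁, −cos φ₂ sin φ₁ + sin φ₂ cos φ₁ cos Δλ) = 97.75°
Δθ = θ₂ − θ₁ = +23.6°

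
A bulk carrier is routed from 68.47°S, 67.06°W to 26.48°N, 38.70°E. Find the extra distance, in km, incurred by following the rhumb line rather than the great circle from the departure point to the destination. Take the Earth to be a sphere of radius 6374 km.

571 km

Great circle: cos σ = sin φ₁ sin φ₂ + cos φ₁ cos φ₂ cos Δλ,  σ = 2.0990 rad → d_gc = 13379.1 km
Rhumb line: Δψ = +2.1396, q = Δφ/Δψ = 0.7745, d_rh = R√(Δφ²+q²Δλ²) = 13950.5 km
Excess = 13950.5 − 13379.1 = 571.4 ≈ 571 km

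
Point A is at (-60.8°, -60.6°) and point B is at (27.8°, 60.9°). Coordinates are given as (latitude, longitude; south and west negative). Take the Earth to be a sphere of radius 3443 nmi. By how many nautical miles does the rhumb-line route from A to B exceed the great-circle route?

331 nmi

Great circle: cos σ = sin φ₁ sin φ₂ + cos φ₁ cos φ₂ cos Δλ,  σ = 2.2557 rad → d_gc = 7766.4 nmi
Rhumb line: Δψ = +1.8507, q = Δφ/Δψ = 0.8356, d_rh = R√(Δφ²+q²Δλ²) = 8097.1 nmi
Excess = 8097.1 − 7766.4 = 330.7 ≈ 331 nmi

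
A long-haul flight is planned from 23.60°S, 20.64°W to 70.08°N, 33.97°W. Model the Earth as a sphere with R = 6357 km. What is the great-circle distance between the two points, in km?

10447 km

Haversine: a = sin²(Δφ/2)+cos φ₁ cos φ₂ sin²(Δλ/2) = 0.53630;  σ = 2·atan2(√a,√(1−a))
σ = 94.163° → d = Rσ = 6357·1.64346 = 10447 km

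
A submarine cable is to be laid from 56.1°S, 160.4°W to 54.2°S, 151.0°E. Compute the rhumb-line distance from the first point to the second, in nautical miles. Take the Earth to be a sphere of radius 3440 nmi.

1671 nmi

Δψ = ln[tan(π/4+φ₂/2)/tan(π/4+φ₁/2)] = +0.0580;  Δφ = +0.0332 rad,  Δλ = -0.8482 rad
q = Δφ/Δψ = 0.5713
d = R·√(Δφ² + q²Δλ²) = 3440·0.48572 = 1671 nmi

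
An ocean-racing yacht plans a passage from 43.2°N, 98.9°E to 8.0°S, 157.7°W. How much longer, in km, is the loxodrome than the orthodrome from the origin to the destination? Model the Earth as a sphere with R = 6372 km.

252 km

Great circle: cos σ = sin φ₁ sin φ₂ + cos φ₁ cos φ₂ cos Δλ,  σ = 1.8365 rad → d_gc = 11702.0 km
Rhumb line: Δψ = -0.9777, q = Δφ/Δψ = 0.9140, d_rh = R√(Δφ²+q²Δλ²) = 11953.6 km
Excess = 11953.6 − 11702.0 = 251.6 ≈ 252 km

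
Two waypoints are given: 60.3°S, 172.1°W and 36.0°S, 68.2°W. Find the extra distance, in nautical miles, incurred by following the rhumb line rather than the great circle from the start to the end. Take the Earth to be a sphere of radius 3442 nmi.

371 nmi

Great circle: cos σ = sin φ₁ sin φ₂ + cos φ₁ cos φ₂ cos Δλ,  σ = 1.1436 rad → d_gc = 3936.4 nmi
Rhumb line: Δψ = +0.6532, q = Δφ/Δψ = 0.6493, d_rh = R√(Δφ²+q²Δλ²) = 4307.6 nmi
Excess = 4307.6 − 3936.4 = 371.2 ≈ 371 nmi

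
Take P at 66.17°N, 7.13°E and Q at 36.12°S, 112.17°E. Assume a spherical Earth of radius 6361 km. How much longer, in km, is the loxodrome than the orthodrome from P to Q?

Great circle: cos σ = sin φ₁ sin φ₂ + cos φ₁ cos φ₂ cos Δλ,  σ = 2.2445 rad → d_gc = 14277.500 km
Rhumb line: Δψ = -2.2327, q = Δφ/Δψ = 0.7996, d_rh = R√(Δφ²+q²Δλ²) = 14693.999 km
Excess = 14693.999 − 14277.500 = 416.499 ≈ 416 km

416 km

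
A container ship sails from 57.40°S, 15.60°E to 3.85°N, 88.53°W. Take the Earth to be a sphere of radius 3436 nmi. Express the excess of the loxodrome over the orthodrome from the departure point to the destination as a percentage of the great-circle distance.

Great circle: σ = 1.7597 rad → d_gc = Rσ = 6046.4 nmi
Rhumb: Δφ = +1.0690, Δλ = -1.8174, Δψ = +1.2968, q = Δφ/Δψ = 0.8243 → d_rh = R√(Δφ²+q²Δλ²) = 6323.8 nmi
Excess = (6323.8 − 6046.4) / 6046.4 = 277.4 / 6046.4 = 4.59% ≈ 4.6%

4.6%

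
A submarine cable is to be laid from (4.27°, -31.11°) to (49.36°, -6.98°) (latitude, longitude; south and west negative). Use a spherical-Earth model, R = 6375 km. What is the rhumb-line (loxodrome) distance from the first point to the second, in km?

Δψ = ln[tan(π/4+φ₂/2)/tan(π/4+φ₁/2)] = +0.9188;  Δφ = +0.7870 rad,  Δλ = +0.4211 rad
q = Δφ/Δψ = 0.8565
d = R·√(Δφ² + q²Δλ²) = 6375·0.86570 = 5519 km

5519 km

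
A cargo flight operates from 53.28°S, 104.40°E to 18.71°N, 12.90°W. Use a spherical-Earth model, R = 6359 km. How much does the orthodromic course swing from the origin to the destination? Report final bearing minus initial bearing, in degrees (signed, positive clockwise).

+62.2°

Initial bearing θ₁ = atan2(sin Δλ cos φ₂, cos φ₁ sin φ₂ − sin φ₁ cos φ₂ cos Δλ) = 259.47°
Final bearing θ₂ = (initial bearing from the destination back to the start) + 180° = 321.64°
Δθ = θ₂ − θ₁ = +62.2°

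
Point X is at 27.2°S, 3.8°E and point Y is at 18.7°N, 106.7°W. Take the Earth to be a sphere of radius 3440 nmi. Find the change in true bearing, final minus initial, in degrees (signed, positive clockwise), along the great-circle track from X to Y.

Initial bearing θ₁ = atan2(sin Δλ cos φ₂, cos φ₁ sin φ₂ − sin φ₁ cos φ₂ cos Δλ) = 278.56°
Final bearing θ₂ = (initial bearing from the destination back to the start) + 180° = 291.79°
Δθ = θ₂ − θ₁ = +13.2°

+13.2°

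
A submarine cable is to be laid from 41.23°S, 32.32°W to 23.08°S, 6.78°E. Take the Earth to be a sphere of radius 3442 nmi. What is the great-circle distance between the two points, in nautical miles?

2242 nmi

Haversine: a = sin²(Δφ/2)+cos φ₁ cos φ₂ sin²(Δλ/2) = 0.10235;  σ = 2·atan2(√a,√(1−a))
σ = 37.317° → d = Rσ = 3442·0.65130 = 2242 nmi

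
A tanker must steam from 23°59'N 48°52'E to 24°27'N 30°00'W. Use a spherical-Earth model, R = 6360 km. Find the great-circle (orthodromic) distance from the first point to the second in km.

7859 km

cos σ = sin φ₁ sin φ₂ + cos φ₁ cos φ₂ cos Δλ
      = sin(23.98°)sin(24.45°) + cos(23.98°)cos(24.45°)cos(-78.87°) = 0.3288
σ = 70.802° → d = Rσ = 6360·1.23572 = 7859 km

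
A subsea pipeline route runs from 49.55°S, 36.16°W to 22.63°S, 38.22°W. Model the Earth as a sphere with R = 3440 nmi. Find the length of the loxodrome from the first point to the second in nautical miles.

Rhumb course C = atan2(Δλ, Δψ) with Δψ = ln[tan(π/4+φ₂/2)/tan(π/4+φ₁/2)] = +0.5929, Δλ = -0.0360 → C = 356.53°
d = R·|Δφ| / |cos C| = 3440·0.46984 / 0.99817 = 1619 nmi

1619 nmi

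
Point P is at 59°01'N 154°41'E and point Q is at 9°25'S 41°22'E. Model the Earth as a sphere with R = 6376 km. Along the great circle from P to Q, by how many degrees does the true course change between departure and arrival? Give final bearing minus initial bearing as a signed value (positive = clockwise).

-75.3°

At departure: θ₁ = atan2(sin Δλ cos φ₂, cos φ₁ sin φ₂ − sin φ₁ cos φ₂ cos Δλ) = 285.46°
At arrival: θ₂ = atan2(sin Δλ cos φ₁, −cos φ₂ sin φ₁ + sin φ₂ cos φ₁ cos Δλ) = 210.19°
Δθ = θ₂ − θ₁ = -75.3°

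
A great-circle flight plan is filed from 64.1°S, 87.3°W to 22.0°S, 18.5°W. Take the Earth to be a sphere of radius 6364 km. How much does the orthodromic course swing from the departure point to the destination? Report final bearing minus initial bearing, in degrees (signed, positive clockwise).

-53.2°

At departure: θ₁ = atan2(sin Δλ cos φ₂, cos φ₁ sin φ₂ − sin φ₁ cos φ₂ cos Δλ) = 80.93°
At arrival: θ₂ = atan2(sin Δλ cos φ₁, −cos φ₂ sin φ₁ + sin φ₂ cos φ₁ cos Δλ) = 27.72°
Δθ = θ₂ − θ₁ = -53.2°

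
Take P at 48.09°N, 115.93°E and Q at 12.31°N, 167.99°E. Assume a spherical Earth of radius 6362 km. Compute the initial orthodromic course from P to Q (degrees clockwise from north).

111.6°

N = sin Δλ·cos φ₂ = +0.7705;  D = cos φ₁ sin φ₂ − sin φ₁ cos φ₂ cos Δλ = -0.3046
initial course = atan2(N, D) = 111.57°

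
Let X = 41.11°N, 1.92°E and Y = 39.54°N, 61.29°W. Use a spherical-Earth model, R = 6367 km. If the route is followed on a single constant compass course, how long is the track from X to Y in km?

5358 km

Δψ = ln[tan(π/4+φ₂/2)/tan(π/4+φ₁/2)] = -0.0359;  Δφ = -0.0274 rad,  Δλ = -1.1032 rad
q = Δφ/Δψ = 0.7623
d = R·√(Δφ² + q²Δλ²) = 6367·0.84146 = 5358 km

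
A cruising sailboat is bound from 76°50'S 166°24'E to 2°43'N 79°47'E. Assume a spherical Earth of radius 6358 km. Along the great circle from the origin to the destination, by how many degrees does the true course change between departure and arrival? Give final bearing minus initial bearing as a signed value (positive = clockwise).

+72.9°

Initial bearing θ₁ = atan2(sin Δλ cos φ₂, cos φ₁ sin φ₂ − sin φ₁ cos φ₂ cos Δλ) = 273.91°
Final bearing θ₂ = (initial bearing from the destination back to the start) + 180° = 346.85°
Δθ = θ₂ − θ₁ = +72.9°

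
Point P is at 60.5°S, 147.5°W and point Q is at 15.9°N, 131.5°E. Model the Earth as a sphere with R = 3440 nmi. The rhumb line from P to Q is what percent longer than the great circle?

2.1%

Great circle: σ = 1.7359 rad → d_gc = Rσ = 5971.5 nmi
Rhumb: Δφ = +1.3334, Δλ = -1.4137, Δψ = +1.6157, q = Δφ/Δψ = 0.8253 → d_rh = R√(Δφ²+q²Δλ²) = 6095.1 nmi
Excess = (6095.1 − 5971.5) / 5971.5 = 123.6 / 5971.5 = 2.07% ≈ 2.1%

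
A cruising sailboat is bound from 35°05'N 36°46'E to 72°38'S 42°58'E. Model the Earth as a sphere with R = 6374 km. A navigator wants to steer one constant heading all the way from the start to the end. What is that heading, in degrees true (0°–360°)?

Meridional parts: M(φ₁)=+0.6546, M(φ₂)=-1.8791 → ΔM = -2.5337;  Δλ = +0.1082 rad
tan C = Δλ / ΔM = -0.0427 → C = 177.55°

177.6°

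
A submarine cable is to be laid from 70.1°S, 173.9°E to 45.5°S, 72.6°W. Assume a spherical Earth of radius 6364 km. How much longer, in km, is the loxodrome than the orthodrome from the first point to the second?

858 km

Great circle: cos σ = sin φ₁ sin φ₂ + cos φ₁ cos φ₂ cos Δλ,  σ = 0.9575 rad → d_gc = 6093.8 km
Rhumb line: Δψ = +0.8468, q = Δφ/Δψ = 0.5071, d_rh = R√(Δφ²+q²Δλ²) = 6951.8 km
Excess = 6951.8 − 6093.8 = 858.0 ≈ 858 km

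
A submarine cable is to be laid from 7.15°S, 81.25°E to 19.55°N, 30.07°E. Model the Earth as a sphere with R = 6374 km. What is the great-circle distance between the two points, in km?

6342 km

Haversine: a = sin²(Δφ/2)+cos φ₁ cos φ₂ sin²(Δλ/2) = 0.22775;  σ = 2·atan2(√a,√(1−a))
σ = 57.010° → d = Rσ = 6374·0.99501 = 6342 km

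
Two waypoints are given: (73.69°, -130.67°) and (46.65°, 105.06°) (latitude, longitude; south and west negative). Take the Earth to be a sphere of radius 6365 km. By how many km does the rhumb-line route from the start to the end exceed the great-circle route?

1071 km

Great circle: cos σ = sin φ₁ sin φ₂ + cos φ₁ cos φ₂ cos Δλ,  σ = 0.9405 rad → d_gc = 5986.5 km
Rhumb line: Δψ = -1.0201, q = Δφ/Δψ = 0.4626, d_rh = R√(Δφ²+q²Δλ²) = 7057.9 km
Excess = 7057.9 − 5986.5 = 1071.4 ≈ 1071 km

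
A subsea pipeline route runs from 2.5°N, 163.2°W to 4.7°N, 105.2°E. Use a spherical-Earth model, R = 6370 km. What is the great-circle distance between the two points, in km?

10160 km

cos σ = sin φ₁ sin φ₂ + cos φ₁ cos φ₂ cos Δλ
      = sin(2.50°)sin(4.70°) + cos(2.50°)cos(4.70°)cos(-91.60°) = -0.0242
σ = 91.388° → d = Rσ = 6370·1.59503 = 10160 km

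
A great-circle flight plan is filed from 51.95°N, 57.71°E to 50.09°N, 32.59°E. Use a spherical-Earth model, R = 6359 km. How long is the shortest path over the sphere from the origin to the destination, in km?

Haversine: a = sin²(Δφ/2)+cos φ₁ cos φ₂ sin²(Δλ/2) = 0.01896;  σ = 2·atan2(√a,√(1−a))
σ = 15.831° → d = Rσ = 6359·0.27630 = 1757 km

1757 km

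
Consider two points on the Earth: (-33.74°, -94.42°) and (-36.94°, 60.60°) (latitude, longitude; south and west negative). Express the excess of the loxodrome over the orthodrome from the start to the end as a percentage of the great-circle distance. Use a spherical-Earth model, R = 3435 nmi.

Great circle: σ = 1.8428 rad → d_gc = Rσ = 6330.0 nmi
Rhumb: Δφ = -0.0559, Δλ = +2.7056, Δψ = -0.0685, q = Δφ/Δψ = 0.8155 → d_rh = R√(Δφ²+q²Δλ²) = 7581.7 nmi
Excess = (7581.7 − 6330.0) / 6330.0 = 1251.7 / 6330.0 = 19.77% ≈ 19.8%

19.8%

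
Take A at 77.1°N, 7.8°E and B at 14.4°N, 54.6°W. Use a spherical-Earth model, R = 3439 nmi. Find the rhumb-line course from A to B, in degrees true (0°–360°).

Meridional parts: M(φ₁)=+2.1799, M(φ₂)=+0.2540 → ΔM = -1.9259;  Δλ = -1.0891 rad
tan C = Δλ / ΔM = +0.5655 → C = 209.49°

209.5°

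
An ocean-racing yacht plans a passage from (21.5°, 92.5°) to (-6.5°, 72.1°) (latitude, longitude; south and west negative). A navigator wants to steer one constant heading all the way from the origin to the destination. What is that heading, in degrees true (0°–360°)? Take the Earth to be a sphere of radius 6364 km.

Meridional parts: M(φ₁)=+0.3844, M(φ₂)=-0.1137 → ΔM = -0.4981;  Δλ = -0.3560 rad
tan C = Δλ / ΔM = +0.7149 → C = 215.56°

215.6°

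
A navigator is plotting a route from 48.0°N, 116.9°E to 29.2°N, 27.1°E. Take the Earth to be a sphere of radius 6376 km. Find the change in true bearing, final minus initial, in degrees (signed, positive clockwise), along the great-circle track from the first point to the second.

-64.4°

At departure: θ₁ = atan2(sin Δλ cos φ₂, cos φ₁ sin φ₂ − sin φ₁ cos φ₂ cos Δλ) = 290.37°
At arrival: θ₂ = atan2(sin Δλ cos φ₁, −cos φ₂ sin φ₁ + sin φ₂ cos φ₁ cos Δλ) = 225.94°
Δθ = θ₂ − θ₁ = -64.4°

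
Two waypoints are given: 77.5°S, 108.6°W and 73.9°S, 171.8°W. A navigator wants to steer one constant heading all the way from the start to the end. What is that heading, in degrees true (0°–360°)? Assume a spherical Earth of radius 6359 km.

283.1°

Meridional parts: M(φ₁)=-2.2117, M(φ₂)=-1.9559 → ΔM = +0.2557;  Δλ = -1.1030 rad
tan C = Δλ / ΔM = -4.3134 → C = 283.05°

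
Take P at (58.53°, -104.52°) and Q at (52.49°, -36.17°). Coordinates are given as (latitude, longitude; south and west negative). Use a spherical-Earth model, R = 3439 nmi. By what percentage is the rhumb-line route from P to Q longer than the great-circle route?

4.3%

Great circle: σ = 0.6537 rad → d_gc = Rσ = 2248.0 nmi
Rhumb: Δφ = -0.1054, Δλ = +1.1929, Δψ = -0.1866, q = Δφ/Δψ = 0.5649 → d_rh = R√(Δφ²+q²Δλ²) = 2345.6 nmi
Excess = (2345.6 − 2248.0) / 2248.0 = 97.6 / 2248.0 = 4.34% ≈ 4.3%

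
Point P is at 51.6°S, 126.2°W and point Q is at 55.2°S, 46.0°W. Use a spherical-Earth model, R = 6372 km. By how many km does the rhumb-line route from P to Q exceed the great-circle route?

Great circle: cos σ = sin φ₁ sin φ₂ + cos φ₁ cos φ₂ cos Δλ,  σ = 0.7900 rad → d_gc = 5033.7 km
Rhumb line: Δψ = -0.1055, q = Δφ/Δψ = 0.5958, d_rh = R√(Δφ²+q²Δλ²) = 5328.9 km
Excess = 5328.9 − 5033.7 = 295.2 ≈ 295 km

295 km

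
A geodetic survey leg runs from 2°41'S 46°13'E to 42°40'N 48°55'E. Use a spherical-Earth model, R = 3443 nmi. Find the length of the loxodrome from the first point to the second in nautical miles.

Rhumb course C = atan2(Δλ, Δψ) with Δψ = ln[tan(π/4+φ₂/2)/tan(π/4+φ₁/2)] = +0.8718, Δλ = +0.0471 → C = 3.09°
d = R·|Δφ| / |cos C| = 3443·0.79151 / 0.99854 = 2729 nmi

2729 nmi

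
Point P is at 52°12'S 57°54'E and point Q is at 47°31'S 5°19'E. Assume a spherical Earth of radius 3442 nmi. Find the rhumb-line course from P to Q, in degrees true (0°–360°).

277.9°

Meridional parts: M(φ₁)=-1.0718, M(φ₂)=-0.9449 → ΔM = +0.1269;  Δλ = -0.9178 rad
tan C = Δλ / ΔM = -7.2306 → C = 277.87°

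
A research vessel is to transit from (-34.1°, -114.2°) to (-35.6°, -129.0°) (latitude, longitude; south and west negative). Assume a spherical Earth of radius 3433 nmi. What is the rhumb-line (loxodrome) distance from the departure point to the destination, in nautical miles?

733 nmi

Rhumb course C = atan2(Δλ, Δψ) with Δψ = ln[tan(π/4+φ₂/2)/tan(π/4+φ₁/2)] = -0.0319, Δλ = -0.2583 → C = 262.96°
d = R·|Δφ| / |cos C| = 3433·0.02618 / 0.12258 = 733 nmi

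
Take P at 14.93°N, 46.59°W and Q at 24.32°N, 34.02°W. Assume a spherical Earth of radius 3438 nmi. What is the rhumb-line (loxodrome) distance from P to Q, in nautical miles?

906 nmi

Rhumb course C = atan2(Δλ, Δψ) with Δψ = ln[tan(π/4+φ₂/2)/tan(π/4+φ₁/2)] = +0.1742, Δλ = +0.2194 → C = 51.54°
d = R·|Δφ| / |cos C| = 3438·0.16389 / 0.62192 = 906 nmi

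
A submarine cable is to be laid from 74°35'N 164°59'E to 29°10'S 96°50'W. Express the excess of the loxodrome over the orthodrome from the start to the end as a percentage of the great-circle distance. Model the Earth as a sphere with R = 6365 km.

Great circle: σ = 2.0977 rad → d_gc = Rσ = 13351.8 km
Rhumb: Δφ = -1.8108, Δλ = +1.7136, Δψ = -2.5324, q = Δφ/Δψ = 0.7150 → d_rh = R√(Δφ²+q²Δλ²) = 13916.3 km
Excess = (13916.3 − 13351.8) / 13351.8 = 564.5 / 13351.8 = 4.23% ≈ 4.2%

4.2%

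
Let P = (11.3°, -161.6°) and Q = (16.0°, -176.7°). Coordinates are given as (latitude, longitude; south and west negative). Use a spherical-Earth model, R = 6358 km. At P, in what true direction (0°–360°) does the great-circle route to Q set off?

289.5°

N = sin Δλ·cos φ₂ = -0.2504;  D = cos φ₁ sin φ₂ − sin φ₁ cos φ₂ cos Δλ = +0.0884
initial course = atan2(N, D) = 289.45°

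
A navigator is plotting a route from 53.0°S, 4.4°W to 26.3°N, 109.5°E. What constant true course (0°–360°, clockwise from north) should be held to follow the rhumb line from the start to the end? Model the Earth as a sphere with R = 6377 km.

51.7°

Meridional parts: M(φ₁)=-1.0948, M(φ₂)=+0.4760 → ΔM = +1.5709;  Δλ = +1.9879 rad
tan C = Δλ / ΔM = +1.2655 → C = 51.68°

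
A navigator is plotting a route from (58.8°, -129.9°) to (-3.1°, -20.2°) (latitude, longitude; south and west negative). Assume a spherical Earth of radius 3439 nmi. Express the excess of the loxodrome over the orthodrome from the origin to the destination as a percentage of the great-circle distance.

Great circle: σ = 1.7933 rad → d_gc = Rσ = 6167.0 nmi
Rhumb: Δφ = -1.0804, Δλ = +1.9146, Δψ = -1.3299, q = Δφ/Δψ = 0.8123 → d_rh = R√(Δφ²+q²Δλ²) = 6512.5 nmi
Excess = (6512.5 − 6167.0) / 6167.0 = 345.5 / 6167.0 = 5.60% ≈ 5.6%

5.6%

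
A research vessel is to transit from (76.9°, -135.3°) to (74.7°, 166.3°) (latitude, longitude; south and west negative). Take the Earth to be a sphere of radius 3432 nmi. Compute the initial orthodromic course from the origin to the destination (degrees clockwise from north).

N = sin Δλ·cos φ₂ = -0.2247;  D = cos φ₁ sin φ₂ − sin φ₁ cos φ₂ cos Δλ = +0.0840
initial course = atan2(N, D) = 290.48°

290.5°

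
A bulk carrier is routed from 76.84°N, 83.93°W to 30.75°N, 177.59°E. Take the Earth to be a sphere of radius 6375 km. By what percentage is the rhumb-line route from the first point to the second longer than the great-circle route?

9.2%

Great circle: σ = 1.0826 rad → d_gc = Rσ = 6901.7 km
Rhumb: Δφ = -0.8044, Δλ = -1.7188, Δψ = -1.5953, q = Δφ/Δψ = 0.5042 → d_rh = R√(Δφ²+q²Δλ²) = 7538.3 km
Excess = (7538.3 − 6901.7) / 6901.7 = 636.6 / 6901.7 = 9.22% ≈ 9.2%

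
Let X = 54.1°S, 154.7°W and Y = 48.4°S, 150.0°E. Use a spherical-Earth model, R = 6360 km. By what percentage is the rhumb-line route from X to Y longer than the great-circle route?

Great circle: σ = 0.5964 rad → d_gc = Rσ = 3793.0 km
Rhumb: Δφ = +0.0995, Δλ = -0.9652, Δψ = +0.1592, q = Δφ/Δψ = 0.6249 → d_rh = R√(Δφ²+q²Δλ²) = 3887.5 km
Excess = (3887.5 − 3793.0) / 3793.0 = 94.5 / 3793.0 = 2.49% ≈ 2.5%

2.5%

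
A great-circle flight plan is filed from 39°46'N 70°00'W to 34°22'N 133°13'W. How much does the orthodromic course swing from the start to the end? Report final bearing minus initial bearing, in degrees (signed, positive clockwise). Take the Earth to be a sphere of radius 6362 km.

-40.7°

At departure: θ₁ = atan2(sin Δλ cos φ₂, cos φ₁ sin φ₂ − sin φ₁ cos φ₂ cos Δλ) = 284.89°
At arrival: θ₂ = atan2(sin Δλ cos φ₁, −cos φ₂ sin φ₁ + sin φ₂ cos φ₁ cos Δλ) = 244.15°
Δθ = θ₂ − θ₁ = -40.7°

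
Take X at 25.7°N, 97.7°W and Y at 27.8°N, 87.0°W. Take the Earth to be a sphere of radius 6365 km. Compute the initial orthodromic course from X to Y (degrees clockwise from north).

N = sin Δλ·cos φ₂ = +0.1642;  D = cos φ₁ sin φ₂ − sin φ₁ cos φ₂ cos Δλ = +0.0433
initial course = atan2(N, D) = 75.23°

75.2°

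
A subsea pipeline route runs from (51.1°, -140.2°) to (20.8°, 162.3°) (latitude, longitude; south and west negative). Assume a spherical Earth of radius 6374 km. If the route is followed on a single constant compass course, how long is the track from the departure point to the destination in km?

6073 km

Rhumb course C = atan2(Δλ, Δψ) with Δψ = ln[tan(π/4+φ₂/2)/tan(π/4+φ₁/2)] = -0.6696, Δλ = -1.0036 → C = 236.29°
d = R·|Δφ| / |cos C| = 6374·0.52883 / 0.55503 = 6073 km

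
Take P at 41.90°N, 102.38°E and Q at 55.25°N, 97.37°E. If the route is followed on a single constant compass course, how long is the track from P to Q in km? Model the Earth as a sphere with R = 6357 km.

1525 km

Rhumb course C = atan2(Δλ, Δψ) with Δψ = ln[tan(π/4+φ₂/2)/tan(π/4+φ₁/2)] = +0.3550, Δλ = -0.0874 → C = 346.16°
d = R·|Δφ| / |cos C| = 6357·0.23300 / 0.97099 = 1525 km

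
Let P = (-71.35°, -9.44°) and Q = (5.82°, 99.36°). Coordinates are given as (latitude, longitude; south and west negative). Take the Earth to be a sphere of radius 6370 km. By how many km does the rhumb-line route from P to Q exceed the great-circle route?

824 km

Great circle: cos σ = sin φ₁ sin φ₂ + cos φ₁ cos φ₂ cos Δλ,  σ = 1.7707 rad → d_gc = 11279.5 km
Rhumb line: Δψ = +1.9084, q = Δφ/Δψ = 0.7058, d_rh = R√(Δφ²+q²Δλ²) = 12103.2 km
Excess = 12103.2 − 11279.5 = 823.7 ≈ 824 km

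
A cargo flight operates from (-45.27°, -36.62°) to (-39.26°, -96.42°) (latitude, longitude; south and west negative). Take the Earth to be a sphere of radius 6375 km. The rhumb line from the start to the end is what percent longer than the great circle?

Great circle: σ = 0.7617 rad → d_gc = Rσ = 4855.6 km
Rhumb: Δφ = +0.1049, Δλ = -1.0437, Δψ = +0.1419, q = Δφ/Δψ = 0.7391 → d_rh = R√(Δφ²+q²Δλ²) = 4963.2 km
Excess = (4963.2 − 4855.6) / 4855.6 = 107.6 / 4855.6 = 2.22% ≈ 2.2%

2.2%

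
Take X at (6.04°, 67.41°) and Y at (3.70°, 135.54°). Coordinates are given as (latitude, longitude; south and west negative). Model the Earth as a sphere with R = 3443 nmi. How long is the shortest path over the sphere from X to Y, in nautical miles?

cos σ = sin φ₁ sin φ₂ + cos φ₁ cos φ₂ cos Δλ
      = sin(6.04°)sin(3.70°) + cos(6.04°)cos(3.70°)cos(68.13°) = 0.3765
σ = 67.886° → d = Rσ = 3443·1.18483 = 4079 nmi

4079 nmi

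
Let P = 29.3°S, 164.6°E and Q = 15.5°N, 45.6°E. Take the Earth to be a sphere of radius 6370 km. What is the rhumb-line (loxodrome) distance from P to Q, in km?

Δψ = ln[tan(π/4+φ₂/2)/tan(π/4+φ₁/2)] = +0.8091;  Δφ = +0.7819 rad,  Δλ = -2.0769 rad
q = Δφ/Δψ = 0.9663
d = R·√(Δφ² + q²Δλ²) = 6370·2.15398 = 13721 km

13721 km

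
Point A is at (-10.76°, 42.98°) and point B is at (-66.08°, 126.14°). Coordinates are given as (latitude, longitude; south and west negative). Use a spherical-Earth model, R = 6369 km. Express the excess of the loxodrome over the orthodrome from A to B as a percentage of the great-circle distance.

Great circle: σ = 1.3509 rad → d_gc = Rσ = 8604.1 km
Rhumb: Δφ = -0.9655, Δλ = +1.4514, Δψ = -1.3631, q = Δφ/Δψ = 0.7083 → d_rh = R√(Δφ²+q²Δλ²) = 8982.8 km
Excess = (8982.8 − 8604.1) / 8604.1 = 378.7 / 8604.1 = 4.40% ≈ 4.4%

4.4%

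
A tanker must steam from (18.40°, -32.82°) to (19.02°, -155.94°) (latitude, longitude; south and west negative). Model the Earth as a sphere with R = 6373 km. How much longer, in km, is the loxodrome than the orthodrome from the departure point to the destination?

426 km

Great circle: cos σ = sin φ₁ sin φ₂ + cos φ₁ cos φ₂ cos Δλ,  σ = 1.9685 rad → d_gc = 12545.1 km
Rhumb line: Δψ = +0.0114, q = Δφ/Δψ = 0.9471, d_rh = R√(Δφ²+q²Δλ²) = 12971.0 km
Excess = 12971.0 − 12545.1 = 425.9 ≈ 426 km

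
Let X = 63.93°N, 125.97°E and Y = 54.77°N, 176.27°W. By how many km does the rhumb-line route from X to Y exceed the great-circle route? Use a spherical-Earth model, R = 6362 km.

Great circle: cos σ = sin φ₁ sin φ₂ + cos φ₁ cos φ₂ cos Δλ,  σ = 0.5177 rad → d_gc = 3293.4 km
Rhumb line: Δψ = -0.3159, q = Δφ/Δψ = 0.5061, d_rh = R√(Δφ²+q²Δλ²) = 3401.7 km
Excess = 3401.7 − 3293.4 = 108.3 ≈ 108 km

108 km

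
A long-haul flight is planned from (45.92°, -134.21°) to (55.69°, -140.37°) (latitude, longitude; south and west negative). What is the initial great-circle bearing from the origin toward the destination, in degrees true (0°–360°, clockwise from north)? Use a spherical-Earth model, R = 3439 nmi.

N = sin Δλ·cos φ₂ = -0.0605;  D = cos φ₁ sin φ₂ − sin φ₁ cos φ₂ cos Δλ = +0.1720
initial course = atan2(N, D) = 340.63°

340.6°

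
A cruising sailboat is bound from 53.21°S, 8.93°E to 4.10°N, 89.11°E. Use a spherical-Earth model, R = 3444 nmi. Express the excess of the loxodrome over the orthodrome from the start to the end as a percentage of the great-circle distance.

2.0%

Great circle: σ = 1.5262 rad → d_gc = Rσ = 5256.1 nmi
Rhumb: Δφ = +1.0002, Δλ = +1.3994, Δψ = +1.1726, q = Δφ/Δψ = 0.8530 → d_rh = R√(Δφ²+q²Δλ²) = 5363.8 nmi
Excess = (5363.8 − 5256.1) / 5256.1 = 107.7 / 5256.1 = 2.049% ≈ 2.0%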